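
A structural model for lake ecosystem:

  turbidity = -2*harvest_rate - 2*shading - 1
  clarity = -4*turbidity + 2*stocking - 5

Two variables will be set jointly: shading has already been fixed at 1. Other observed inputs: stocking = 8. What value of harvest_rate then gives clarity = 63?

harvest_rate = 5

With shading held at 1:
Substituting into the turbidity equation gives turbidity = -2*harvest_rate - 3.
clarity becomes 8*harvest_rate + 23.
Solve 8*harvest_rate + 23 = 63: harvest_rate = (63 - 23) / 8 = 5.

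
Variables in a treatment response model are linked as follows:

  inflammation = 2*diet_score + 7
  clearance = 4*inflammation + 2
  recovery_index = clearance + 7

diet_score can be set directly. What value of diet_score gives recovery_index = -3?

diet_score = -5

Substituting into the clearance equation gives clearance = 8*diet_score + 30.
recovery_index becomes 8*diet_score + 37.
Solve 8*diet_score + 37 = -3: diet_score = (-3 - 37) / 8 = -5.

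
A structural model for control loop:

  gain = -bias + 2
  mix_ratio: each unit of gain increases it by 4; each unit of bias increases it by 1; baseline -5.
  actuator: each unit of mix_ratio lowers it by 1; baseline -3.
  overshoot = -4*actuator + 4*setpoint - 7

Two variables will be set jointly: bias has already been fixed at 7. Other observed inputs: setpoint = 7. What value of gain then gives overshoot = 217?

With bias held at 7:
Intervening on gain fixes its value directly, overriding its dependence on bias.
Substituting into the mix_ratio equation gives mix_ratio = 4*gain + 2.
Substituting into the actuator equation gives actuator = -4*gain - 5.
So overshoot = 16*gain + 41.
Solve 16*gain + 41 = 217: gain = (217 - 41) / 16 = 11.

gain = 11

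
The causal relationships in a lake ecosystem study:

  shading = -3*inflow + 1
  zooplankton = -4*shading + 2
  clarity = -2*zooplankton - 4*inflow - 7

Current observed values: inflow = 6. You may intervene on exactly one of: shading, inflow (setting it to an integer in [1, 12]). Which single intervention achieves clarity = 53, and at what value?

Intervening on shading: with other inputs at their observed values, clarity = 8*shading - 35. Solving for 53 gives shading = 11, within [1, 12].
Intervening on inflow: clarity = -28*inflow - 3. Reaching 53 requires inflow = -2, outside [1, 12].

set shading = 11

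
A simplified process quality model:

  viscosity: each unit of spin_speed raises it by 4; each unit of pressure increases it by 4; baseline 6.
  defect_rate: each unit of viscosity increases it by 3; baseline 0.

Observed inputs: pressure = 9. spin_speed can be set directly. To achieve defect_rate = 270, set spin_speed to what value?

spin_speed = 12

Substituting into the viscosity equation gives viscosity = 4*spin_speed + 42.
Substituting into the defect_rate equation gives defect_rate = 12*spin_speed + 126.
Solve 12*spin_speed + 126 = 270: spin_speed = (270 - 126) / 12 = 12.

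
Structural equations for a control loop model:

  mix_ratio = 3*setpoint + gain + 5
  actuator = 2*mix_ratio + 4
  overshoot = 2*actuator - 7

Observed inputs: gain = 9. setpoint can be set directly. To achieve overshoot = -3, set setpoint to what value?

Substituting into the mix_ratio equation gives mix_ratio = 3*setpoint + 14.
actuator becomes 6*setpoint + 32.
So overshoot = 12*setpoint + 57.
Solve 12*setpoint + 57 = -3: setpoint = (-3 - 57) / 12 = -5.

setpoint = -5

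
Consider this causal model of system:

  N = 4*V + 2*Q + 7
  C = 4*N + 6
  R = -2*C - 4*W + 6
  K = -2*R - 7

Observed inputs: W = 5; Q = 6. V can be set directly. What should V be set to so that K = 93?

V = -4

Substituting into the N equation gives N = 4*V + 19.
Substituting into the C equation gives C = 16*V + 82.
So R = -32*V - 178.
Substituting into the K equation gives K = 64*V + 349.
Solve 64*V + 349 = 93: V = (93 - 349) / 64 = -4.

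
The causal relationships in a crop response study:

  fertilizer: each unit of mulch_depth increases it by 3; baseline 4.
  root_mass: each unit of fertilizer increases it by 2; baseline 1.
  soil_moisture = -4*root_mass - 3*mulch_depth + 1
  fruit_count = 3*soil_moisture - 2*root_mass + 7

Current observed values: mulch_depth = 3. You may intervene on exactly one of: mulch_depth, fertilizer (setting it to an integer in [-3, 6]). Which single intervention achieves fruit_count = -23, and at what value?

set mulch_depth = -1

Intervening on mulch_depth: with other inputs at their observed values, fruit_count = -93*mulch_depth - 116. Solving for -23 gives mulch_depth = -1, within [-3, 6].
Intervening on fertilizer: fruit_count = -28*fertilizer - 31. Reaching -23 requires fertilizer = -2/7, not an integer.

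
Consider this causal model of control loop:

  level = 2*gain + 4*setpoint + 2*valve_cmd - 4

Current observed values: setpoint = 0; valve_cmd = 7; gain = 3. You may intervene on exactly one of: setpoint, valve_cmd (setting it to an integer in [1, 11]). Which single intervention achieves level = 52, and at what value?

Intervening on setpoint: with other inputs at their observed values, level = 4*setpoint + 16. Solving for 52 gives setpoint = 9, within [1, 11].
Intervening on valve_cmd: level = 2*valve_cmd + 2. Reaching 52 requires valve_cmd = 25, outside [1, 11].

set setpoint = 9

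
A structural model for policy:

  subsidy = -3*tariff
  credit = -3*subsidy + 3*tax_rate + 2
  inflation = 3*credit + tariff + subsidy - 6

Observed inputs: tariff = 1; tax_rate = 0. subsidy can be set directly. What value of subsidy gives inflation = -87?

Intervening on subsidy fixes its value directly, overriding its dependence on tariff.
Substituting into the credit equation gives credit = -3*subsidy + 2.
This gives inflation = -8*subsidy + 1.
Solve -8*subsidy + 1 = -87: subsidy = (-87 - 1) / -8 = 11.

subsidy = 11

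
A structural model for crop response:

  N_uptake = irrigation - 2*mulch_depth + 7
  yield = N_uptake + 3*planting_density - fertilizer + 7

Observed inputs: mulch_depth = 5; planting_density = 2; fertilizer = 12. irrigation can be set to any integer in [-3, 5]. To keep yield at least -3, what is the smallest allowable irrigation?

Substituting into the N_uptake equation gives N_uptake = irrigation - 3.
yield becomes irrigation - 2.
Require irrigation - 2 ≥ -3, so irrigation ≥ -1.
The smallest integer in [-3, 5] satisfying this is -1.

irrigation = -1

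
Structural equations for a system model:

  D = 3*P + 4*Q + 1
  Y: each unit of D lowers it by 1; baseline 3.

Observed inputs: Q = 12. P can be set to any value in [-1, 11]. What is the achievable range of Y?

Substituting into the D equation gives D = 3*P + 49.
Substituting into the Y equation gives Y = -3*P - 46.
Linear in P, so extremes are at the endpoints: P = -1 gives Y = -43; P = 11 gives Y = -79.

-79 to -43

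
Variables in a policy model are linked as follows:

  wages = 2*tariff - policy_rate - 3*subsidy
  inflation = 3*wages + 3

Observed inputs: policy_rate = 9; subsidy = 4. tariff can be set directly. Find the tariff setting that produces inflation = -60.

tariff = 0

Substituting into the wages equation gives wages = 2*tariff - 21.
inflation becomes 6*tariff - 60.
Solve 6*tariff - 60 = -60: tariff = (-60 + 60) / 6 = 0.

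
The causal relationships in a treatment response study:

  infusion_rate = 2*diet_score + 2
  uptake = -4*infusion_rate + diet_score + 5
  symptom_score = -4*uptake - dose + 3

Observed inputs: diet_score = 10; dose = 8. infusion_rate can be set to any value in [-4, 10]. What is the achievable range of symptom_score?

Intervening on infusion_rate fixes its value directly, overriding its dependence on diet_score.
Substituting into the uptake equation gives uptake = -4*infusion_rate + 15.
This gives symptom_score = 16*infusion_rate - 65.
Linear in infusion_rate, so extremes are at the endpoints: infusion_rate = -4 gives symptom_score = -129; infusion_rate = 10 gives symptom_score = 95.

-129 to 95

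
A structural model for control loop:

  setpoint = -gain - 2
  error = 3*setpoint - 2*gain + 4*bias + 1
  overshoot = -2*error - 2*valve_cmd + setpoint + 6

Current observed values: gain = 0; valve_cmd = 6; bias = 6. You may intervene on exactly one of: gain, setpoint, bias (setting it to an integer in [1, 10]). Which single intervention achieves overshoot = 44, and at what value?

Intervening on gain: with other inputs at their observed values, overshoot = 9*gain - 46. Solving for 44 gives gain = 10, within [1, 10].
Intervening on setpoint: overshoot = -5*setpoint - 56. Reaching 44 requires setpoint = -20, outside [1, 10].
Intervening on bias: overshoot = -8*bias + 2. Reaching 44 requires bias = -21/4, not an integer.

set gain = 10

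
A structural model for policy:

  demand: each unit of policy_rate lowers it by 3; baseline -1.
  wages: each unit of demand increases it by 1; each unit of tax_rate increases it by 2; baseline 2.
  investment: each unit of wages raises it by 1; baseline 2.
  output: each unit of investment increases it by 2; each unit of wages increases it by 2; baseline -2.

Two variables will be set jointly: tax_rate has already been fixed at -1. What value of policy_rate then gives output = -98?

policy_rate = 8

With tax_rate held at -1:
Substituting into the wages equation gives wages = -3*policy_rate - 1.
Substituting into the investment equation gives investment = -3*policy_rate + 1.
So output = -12*policy_rate - 2.
Solve -12*policy_rate - 2 = -98: policy_rate = (-98 + 2) / -12 = 8.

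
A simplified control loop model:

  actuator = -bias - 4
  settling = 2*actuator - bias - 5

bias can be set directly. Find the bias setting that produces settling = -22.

Substituting into the settling equation gives settling = -3*bias - 13.
Solve -3*bias - 13 = -22: bias = (-22 + 13) / -3 = 3.

bias = 3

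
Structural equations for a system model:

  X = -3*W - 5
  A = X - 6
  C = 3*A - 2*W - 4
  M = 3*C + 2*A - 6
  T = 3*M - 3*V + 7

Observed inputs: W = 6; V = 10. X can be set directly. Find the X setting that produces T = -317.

Intervening on X fixes its value directly, overriding its dependence on W.
Substituting into the C equation gives C = 3*X - 34.
This gives M = 11*X - 120.
T becomes 33*X - 383.
Solve 33*X - 383 = -317: X = (-317 + 383) / 33 = 2.

X = 2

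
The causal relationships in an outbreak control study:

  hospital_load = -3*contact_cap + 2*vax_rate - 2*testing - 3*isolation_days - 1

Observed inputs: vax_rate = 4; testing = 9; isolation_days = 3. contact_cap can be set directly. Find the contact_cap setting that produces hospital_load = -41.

contact_cap = 7

Substituting into the hospital_load equation gives hospital_load = -3*contact_cap - 20.
Solve -3*contact_cap - 20 = -41: contact_cap = (-41 + 20) / -3 = 7.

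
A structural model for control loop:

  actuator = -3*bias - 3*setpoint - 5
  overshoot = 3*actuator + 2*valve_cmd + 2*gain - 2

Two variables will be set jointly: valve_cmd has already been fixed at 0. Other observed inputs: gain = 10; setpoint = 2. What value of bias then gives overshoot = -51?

bias = 4

With valve_cmd held at 0:
Substituting into the actuator equation gives actuator = -3*bias - 11.
Substituting into the overshoot equation gives overshoot = -9*bias - 15.
Solve -9*bias - 15 = -51: bias = (-51 + 15) / -9 = 4.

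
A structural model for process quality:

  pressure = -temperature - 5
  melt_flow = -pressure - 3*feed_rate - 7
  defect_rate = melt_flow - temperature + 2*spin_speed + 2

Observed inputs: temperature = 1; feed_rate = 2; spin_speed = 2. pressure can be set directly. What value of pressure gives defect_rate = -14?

Intervening on pressure fixes its value directly, overriding its dependence on temperature.
Substituting into the melt_flow equation gives melt_flow = -pressure - 13.
Substituting into the defect_rate equation gives defect_rate = -pressure - 8.
Solve -pressure - 8 = -14: pressure = (-14 + 8) / -1 = 6.

pressure = 6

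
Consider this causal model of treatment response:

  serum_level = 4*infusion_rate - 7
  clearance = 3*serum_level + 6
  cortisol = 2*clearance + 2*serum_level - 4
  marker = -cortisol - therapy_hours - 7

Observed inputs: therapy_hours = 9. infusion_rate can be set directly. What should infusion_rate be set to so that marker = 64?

infusion_rate = -1

Substituting into the clearance equation gives clearance = 12*infusion_rate - 15.
Substituting into the cortisol equation gives cortisol = 32*infusion_rate - 48.
Substituting into the marker equation gives marker = -32*infusion_rate + 32.
Solve -32*infusion_rate + 32 = 64: infusion_rate = (64 - 32) / -32 = -1.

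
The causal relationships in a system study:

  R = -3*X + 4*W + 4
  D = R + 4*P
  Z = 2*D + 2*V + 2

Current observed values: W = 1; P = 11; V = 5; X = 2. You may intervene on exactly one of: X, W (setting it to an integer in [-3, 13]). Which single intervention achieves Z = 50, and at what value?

Intervening on X: with other inputs at their observed values, Z = -6*X + 116. Solving for 50 gives X = 11, within [-3, 13].
Intervening on W: Z = 8*W + 96. Reaching 50 requires W = -23/4, not an integer.

set X = 11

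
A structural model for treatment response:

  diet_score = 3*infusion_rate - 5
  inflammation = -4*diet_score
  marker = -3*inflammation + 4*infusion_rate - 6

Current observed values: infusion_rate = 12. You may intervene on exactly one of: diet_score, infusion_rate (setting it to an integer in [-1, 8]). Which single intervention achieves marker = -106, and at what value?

Intervening on diet_score: marker = 12*diet_score + 42. Reaching -106 requires diet_score = -37/3, not an integer.
Intervening on infusion_rate: with other inputs at their observed values, marker = 40*infusion_rate - 66. Solving for -106 gives infusion_rate = -1, within [-1, 8].

set infusion_rate = -1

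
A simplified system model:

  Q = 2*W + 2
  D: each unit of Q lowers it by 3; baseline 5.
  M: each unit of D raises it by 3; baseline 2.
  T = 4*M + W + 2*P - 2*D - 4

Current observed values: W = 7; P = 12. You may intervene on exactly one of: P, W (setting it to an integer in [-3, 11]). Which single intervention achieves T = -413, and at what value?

Intervening on P: with other inputs at their observed values, T = 2*P - 419. Solving for -413 gives P = 3, within [-3, 11].
Intervening on W: T = -59*W + 18. Reaching -413 requires W = 431/59, not an integer.

set P = 3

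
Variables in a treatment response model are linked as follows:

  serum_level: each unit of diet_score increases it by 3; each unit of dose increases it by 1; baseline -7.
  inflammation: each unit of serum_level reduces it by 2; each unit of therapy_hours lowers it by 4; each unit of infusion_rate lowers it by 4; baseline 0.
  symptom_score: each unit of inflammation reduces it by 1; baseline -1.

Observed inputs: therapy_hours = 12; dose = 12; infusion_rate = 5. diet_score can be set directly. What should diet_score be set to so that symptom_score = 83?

Substituting into the serum_level equation gives serum_level = 3*diet_score + 5.
Substituting into the inflammation equation gives inflammation = -6*diet_score - 78.
Substituting into the symptom_score equation gives symptom_score = 6*diet_score + 77.
Solve 6*diet_score + 77 = 83: diet_score = (83 - 77) / 6 = 1.

diet_score = 1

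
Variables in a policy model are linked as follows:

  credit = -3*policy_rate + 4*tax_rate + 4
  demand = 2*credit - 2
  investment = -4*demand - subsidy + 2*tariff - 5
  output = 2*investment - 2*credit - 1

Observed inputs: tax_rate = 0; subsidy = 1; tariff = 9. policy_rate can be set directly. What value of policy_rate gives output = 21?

policy_rate = 1

Substituting into the credit equation gives credit = -3*policy_rate + 4.
demand becomes -6*policy_rate + 6.
Substituting into the investment equation gives investment = 24*policy_rate - 12.
Substituting into the output equation gives output = 54*policy_rate - 33.
Solve 54*policy_rate - 33 = 21: policy_rate = (21 + 33) / 54 = 1.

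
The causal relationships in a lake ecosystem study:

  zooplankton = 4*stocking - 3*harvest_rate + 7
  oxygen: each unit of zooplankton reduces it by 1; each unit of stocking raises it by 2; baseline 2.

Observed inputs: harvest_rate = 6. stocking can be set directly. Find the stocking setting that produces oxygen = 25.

Substituting into the zooplankton equation gives zooplankton = 4*stocking - 11.
So oxygen = -2*stocking + 13.
Solve -2*stocking + 13 = 25: stocking = (25 - 13) / -2 = -6.

stocking = -6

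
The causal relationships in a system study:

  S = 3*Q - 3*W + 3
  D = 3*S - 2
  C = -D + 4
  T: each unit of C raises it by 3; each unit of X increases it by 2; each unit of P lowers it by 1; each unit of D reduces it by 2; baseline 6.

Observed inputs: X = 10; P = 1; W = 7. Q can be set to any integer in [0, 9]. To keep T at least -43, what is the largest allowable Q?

Q = 8

Substituting into the S equation gives S = 3*Q - 18.
Substituting into the D equation gives D = 9*Q - 56.
C becomes -9*Q + 60.
Substituting into the T equation gives T = -45*Q + 317.
Require -45*Q + 317 ≥ -43, so Q ≤ 8.
The largest integer in [0, 9] satisfying this is 8.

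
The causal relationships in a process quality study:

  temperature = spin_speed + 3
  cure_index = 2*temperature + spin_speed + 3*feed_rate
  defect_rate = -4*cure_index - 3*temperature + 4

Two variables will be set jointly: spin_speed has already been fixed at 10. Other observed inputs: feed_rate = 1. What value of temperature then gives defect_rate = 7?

With spin_speed held at 10:
Intervening on temperature fixes its value directly, overriding its dependence on spin_speed.
Substituting into the cure_index equation gives cure_index = 2*temperature + 13.
Substituting into the defect_rate equation gives defect_rate = -11*temperature - 48.
Solve -11*temperature - 48 = 7: temperature = (7 + 48) / -11 = -5.

temperature = -5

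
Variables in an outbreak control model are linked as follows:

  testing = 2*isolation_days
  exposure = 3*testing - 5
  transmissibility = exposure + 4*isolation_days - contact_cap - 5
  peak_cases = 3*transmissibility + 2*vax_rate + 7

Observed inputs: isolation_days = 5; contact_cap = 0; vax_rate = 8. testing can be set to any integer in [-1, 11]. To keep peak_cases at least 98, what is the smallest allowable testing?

Intervening on testing fixes its value directly, overriding its dependence on isolation_days.
Substituting into the transmissibility equation gives transmissibility = 3*testing + 10.
So peak_cases = 9*testing + 53.
Require 9*testing + 53 ≥ 98, so testing ≥ 5.
The smallest integer in [-1, 11] satisfying this is 5.

testing = 5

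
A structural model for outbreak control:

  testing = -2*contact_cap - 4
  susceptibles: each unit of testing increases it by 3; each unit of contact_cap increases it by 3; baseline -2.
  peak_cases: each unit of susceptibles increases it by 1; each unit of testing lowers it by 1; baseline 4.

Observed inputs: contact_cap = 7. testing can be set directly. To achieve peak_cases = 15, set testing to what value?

testing = -4

Intervening on testing fixes its value directly, overriding its dependence on contact_cap.
Substituting into the susceptibles equation gives susceptibles = 3*testing + 19.
Substituting into the peak_cases equation gives peak_cases = 2*testing + 23.
Solve 2*testing + 23 = 15: testing = (15 - 23) / 2 = -4.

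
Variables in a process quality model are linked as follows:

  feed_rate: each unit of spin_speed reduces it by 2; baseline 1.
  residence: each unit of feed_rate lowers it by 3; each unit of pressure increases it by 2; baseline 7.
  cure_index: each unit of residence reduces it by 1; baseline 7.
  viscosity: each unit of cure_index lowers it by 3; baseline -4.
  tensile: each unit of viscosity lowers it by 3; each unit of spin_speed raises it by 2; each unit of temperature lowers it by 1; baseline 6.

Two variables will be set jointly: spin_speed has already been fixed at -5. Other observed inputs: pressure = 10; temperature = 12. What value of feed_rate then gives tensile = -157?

With spin_speed held at -5:
Intervening on feed_rate fixes its value directly, overriding its dependence on spin_speed.
Substituting into the residence equation gives residence = -3*feed_rate + 27.
cure_index becomes 3*feed_rate - 20.
This gives viscosity = -9*feed_rate + 56.
Substituting into the tensile equation gives tensile = 27*feed_rate - 184.
Solve 27*feed_rate - 184 = -157: feed_rate = (-157 + 184) / 27 = 1.

feed_rate = 1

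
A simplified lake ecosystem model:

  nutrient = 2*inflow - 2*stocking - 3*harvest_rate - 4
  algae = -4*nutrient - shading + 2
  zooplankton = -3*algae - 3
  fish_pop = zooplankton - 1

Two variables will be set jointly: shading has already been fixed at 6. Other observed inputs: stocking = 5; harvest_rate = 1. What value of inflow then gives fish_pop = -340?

With shading held at 6:
Substituting into the nutrient equation gives nutrient = 2*inflow - 17.
This gives algae = -8*inflow + 64.
Substituting into the zooplankton equation gives zooplankton = 24*inflow - 195.
Substituting into the fish_pop equation gives fish_pop = 24*inflow - 196.
Solve 24*inflow - 196 = -340: inflow = (-340 + 196) / 24 = -6.

inflow = -6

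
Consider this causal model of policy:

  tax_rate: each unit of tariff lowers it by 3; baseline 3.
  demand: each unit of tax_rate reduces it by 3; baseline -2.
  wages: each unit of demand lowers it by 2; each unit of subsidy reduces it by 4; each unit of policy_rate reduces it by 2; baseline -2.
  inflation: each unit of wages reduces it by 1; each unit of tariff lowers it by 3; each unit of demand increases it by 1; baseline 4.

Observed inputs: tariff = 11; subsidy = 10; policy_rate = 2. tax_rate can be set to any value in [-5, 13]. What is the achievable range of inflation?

-106 to 56

Intervening on tax_rate fixes its value directly, overriding its dependence on tariff.
Substituting into the wages equation gives wages = 6*tax_rate - 42.
Substituting into the inflation equation gives inflation = -9*tax_rate + 11.
Linear in tax_rate, so extremes are at the endpoints: tax_rate = -5 gives inflation = 56; tax_rate = 13 gives inflation = -106.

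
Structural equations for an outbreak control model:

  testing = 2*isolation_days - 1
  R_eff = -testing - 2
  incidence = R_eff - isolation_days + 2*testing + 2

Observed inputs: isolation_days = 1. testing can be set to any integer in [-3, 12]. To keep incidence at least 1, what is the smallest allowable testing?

Intervening on testing fixes its value directly, overriding its dependence on isolation_days.
Substituting into the incidence equation gives incidence = testing - 1.
Require testing - 1 ≥ 1, so testing ≥ 2.
The smallest integer in [-3, 12] satisfying this is 2.

testing = 2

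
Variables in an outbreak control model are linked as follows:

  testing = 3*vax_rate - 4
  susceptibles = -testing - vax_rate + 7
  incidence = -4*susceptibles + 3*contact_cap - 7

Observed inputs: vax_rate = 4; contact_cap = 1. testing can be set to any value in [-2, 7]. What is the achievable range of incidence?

Intervening on testing fixes its value directly, overriding its dependence on vax_rate.
Substituting into the susceptibles equation gives susceptibles = -testing + 3.
This gives incidence = 4*testing - 16.
Linear in testing, so extremes are at the endpoints: testing = -2 gives incidence = -24; testing = 7 gives incidence = 12.

-24 to 12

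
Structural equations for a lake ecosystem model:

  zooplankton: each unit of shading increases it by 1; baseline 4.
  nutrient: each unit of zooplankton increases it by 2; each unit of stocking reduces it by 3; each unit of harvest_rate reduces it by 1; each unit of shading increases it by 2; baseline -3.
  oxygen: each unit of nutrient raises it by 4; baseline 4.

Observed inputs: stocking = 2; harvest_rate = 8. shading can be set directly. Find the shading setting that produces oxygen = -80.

Substituting into the nutrient equation gives nutrient = 4*shading - 9.
This gives oxygen = 16*shading - 32.
Solve 16*shading - 32 = -80: shading = (-80 + 32) / 16 = -3.

shading = -3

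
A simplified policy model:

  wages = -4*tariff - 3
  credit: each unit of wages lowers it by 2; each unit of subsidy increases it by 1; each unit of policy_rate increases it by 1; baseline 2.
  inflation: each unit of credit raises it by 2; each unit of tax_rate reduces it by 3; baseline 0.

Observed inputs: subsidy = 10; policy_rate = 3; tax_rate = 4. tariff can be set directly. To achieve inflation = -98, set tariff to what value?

tariff = -8

Substituting into the credit equation gives credit = 8*tariff + 21.
Substituting into the inflation equation gives inflation = 16*tariff + 30.
Solve 16*tariff + 30 = -98: tariff = (-98 - 30) / 16 = -8.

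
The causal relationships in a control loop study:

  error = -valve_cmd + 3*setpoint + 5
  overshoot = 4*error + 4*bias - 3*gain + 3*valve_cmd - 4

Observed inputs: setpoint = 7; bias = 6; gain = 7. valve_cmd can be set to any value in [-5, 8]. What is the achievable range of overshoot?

Substituting into the error equation gives error = -valve_cmd + 26.
This gives overshoot = -valve_cmd + 103.
Linear in valve_cmd, so extremes are at the endpoints: valve_cmd = -5 gives overshoot = 108; valve_cmd = 8 gives overshoot = 95.

95 to 108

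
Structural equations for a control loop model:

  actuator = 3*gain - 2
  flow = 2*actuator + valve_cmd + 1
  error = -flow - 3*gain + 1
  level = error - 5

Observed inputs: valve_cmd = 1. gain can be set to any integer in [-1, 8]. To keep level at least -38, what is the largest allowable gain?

gain = 4

Substituting into the flow equation gives flow = 6*gain - 2.
This gives error = -9*gain + 3.
Substituting into the level equation gives level = -9*gain - 2.
Require -9*gain - 2 ≥ -38, so gain ≤ 4.
The largest integer in [-1, 8] satisfying this is 4.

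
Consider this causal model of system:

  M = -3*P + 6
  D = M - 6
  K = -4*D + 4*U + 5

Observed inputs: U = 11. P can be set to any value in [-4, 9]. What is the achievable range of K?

1 to 157

Substituting into the D equation gives D = -3*P.
Substituting into the K equation gives K = 12*P + 49.
Linear in P, so extremes are at the endpoints: P = -4 gives K = 1; P = 9 gives K = 157.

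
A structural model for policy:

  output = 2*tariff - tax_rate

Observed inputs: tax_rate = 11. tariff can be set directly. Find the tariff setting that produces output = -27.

tariff = -8

Substituting into the output equation gives output = 2*tariff - 11.
Solve 2*tariff - 11 = -27: tariff = (-27 + 11) / 2 = -8.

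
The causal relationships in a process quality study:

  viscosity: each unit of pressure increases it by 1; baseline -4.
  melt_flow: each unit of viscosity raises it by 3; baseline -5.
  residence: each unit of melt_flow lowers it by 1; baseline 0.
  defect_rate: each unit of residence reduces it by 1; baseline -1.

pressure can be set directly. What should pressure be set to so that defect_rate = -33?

pressure = -5

Substituting into the melt_flow equation gives melt_flow = 3*pressure - 17.
This gives residence = -3*pressure + 17.
This gives defect_rate = 3*pressure - 18.
Solve 3*pressure - 18 = -33: pressure = (-33 + 18) / 3 = -5.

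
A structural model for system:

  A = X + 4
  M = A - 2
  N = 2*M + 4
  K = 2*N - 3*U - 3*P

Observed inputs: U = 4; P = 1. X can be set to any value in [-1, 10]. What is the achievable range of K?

-3 to 41

Substituting into the M equation gives M = X + 2.
Substituting into the N equation gives N = 2*X + 8.
Substituting into the K equation gives K = 4*X + 1.
Linear in X, so extremes are at the endpoints: X = -1 gives K = -3; X = 10 gives K = 41.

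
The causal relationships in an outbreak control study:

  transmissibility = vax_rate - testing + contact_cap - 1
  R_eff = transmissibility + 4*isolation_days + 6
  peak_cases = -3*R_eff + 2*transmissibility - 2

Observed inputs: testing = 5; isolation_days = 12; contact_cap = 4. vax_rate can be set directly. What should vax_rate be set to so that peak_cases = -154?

Substituting into the transmissibility equation gives transmissibility = vax_rate - 2.
R_eff becomes vax_rate + 52.
Substituting into the peak_cases equation gives peak_cases = -vax_rate - 162.
Solve -vax_rate - 162 = -154: vax_rate = (-154 + 162) / -1 = -8.

vax_rate = -8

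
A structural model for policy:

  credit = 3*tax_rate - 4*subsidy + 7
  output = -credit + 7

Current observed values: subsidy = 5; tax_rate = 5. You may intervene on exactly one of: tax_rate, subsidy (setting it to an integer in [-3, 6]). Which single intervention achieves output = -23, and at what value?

Intervening on tax_rate: output = -3*tax_rate + 20. Reaching -23 requires tax_rate = 43/3, not an integer.
Intervening on subsidy: with other inputs at their observed values, output = 4*subsidy - 15. Solving for -23 gives subsidy = -2, within [-3, 6].

set subsidy = -2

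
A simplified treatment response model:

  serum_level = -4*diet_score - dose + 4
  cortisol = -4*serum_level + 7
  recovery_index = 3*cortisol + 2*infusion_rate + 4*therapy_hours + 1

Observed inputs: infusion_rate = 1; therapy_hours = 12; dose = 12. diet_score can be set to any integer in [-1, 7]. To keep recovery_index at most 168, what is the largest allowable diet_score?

Substituting into the serum_level equation gives serum_level = -4*diet_score - 8.
This gives cortisol = 16*diet_score + 39.
Substituting into the recovery_index equation gives recovery_index = 48*diet_score + 168.
Require 48*diet_score + 168 ≤ 168, so diet_score ≤ 0.
The largest integer in [-1, 7] satisfying this is 0.

diet_score = 0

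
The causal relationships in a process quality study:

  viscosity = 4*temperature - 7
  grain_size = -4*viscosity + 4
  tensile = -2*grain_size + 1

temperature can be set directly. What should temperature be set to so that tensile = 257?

Substituting into the grain_size equation gives grain_size = -16*temperature + 32.
Substituting into the tensile equation gives tensile = 32*temperature - 63.
Solve 32*temperature - 63 = 257: temperature = (257 + 63) / 32 = 10.

temperature = 10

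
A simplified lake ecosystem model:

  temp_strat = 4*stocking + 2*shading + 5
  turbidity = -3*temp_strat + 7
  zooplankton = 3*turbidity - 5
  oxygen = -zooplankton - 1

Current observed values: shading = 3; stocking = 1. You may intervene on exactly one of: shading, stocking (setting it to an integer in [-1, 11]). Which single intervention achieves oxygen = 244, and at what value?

set shading = 10

Intervening on shading: with other inputs at their observed values, oxygen = 18*shading + 64. Solving for 244 gives shading = 10, within [-1, 11].
Intervening on stocking: oxygen = 36*stocking + 82. Reaching 244 requires stocking = 9/2, not an integer.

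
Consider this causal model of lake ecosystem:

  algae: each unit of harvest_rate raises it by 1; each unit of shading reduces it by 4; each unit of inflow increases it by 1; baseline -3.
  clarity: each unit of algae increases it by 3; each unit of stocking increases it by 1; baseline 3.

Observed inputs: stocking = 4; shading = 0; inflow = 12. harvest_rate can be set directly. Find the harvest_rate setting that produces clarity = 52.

harvest_rate = 6

Substituting into the algae equation gives algae = harvest_rate + 9.
So clarity = 3*harvest_rate + 34.
Solve 3*harvest_rate + 34 = 52: harvest_rate = (52 - 34) / 3 = 6.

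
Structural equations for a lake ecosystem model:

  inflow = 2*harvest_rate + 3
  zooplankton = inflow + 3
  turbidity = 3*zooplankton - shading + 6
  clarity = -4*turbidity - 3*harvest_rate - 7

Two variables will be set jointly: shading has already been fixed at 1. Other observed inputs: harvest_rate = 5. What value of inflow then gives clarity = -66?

With shading held at 1:
Intervening on inflow fixes its value directly, overriding its dependence on harvest_rate.
Substituting into the turbidity equation gives turbidity = 3*inflow + 14.
This gives clarity = -12*inflow - 78.
Solve -12*inflow - 78 = -66: inflow = (-66 + 78) / -12 = -1.

inflow = -1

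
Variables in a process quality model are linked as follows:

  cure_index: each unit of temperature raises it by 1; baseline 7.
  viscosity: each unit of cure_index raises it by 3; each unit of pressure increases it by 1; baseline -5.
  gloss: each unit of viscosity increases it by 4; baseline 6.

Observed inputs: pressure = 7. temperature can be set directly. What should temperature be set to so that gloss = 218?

Substituting into the viscosity equation gives viscosity = 3*temperature + 23.
Substituting into the gloss equation gives gloss = 12*temperature + 98.
Solve 12*temperature + 98 = 218: temperature = (218 - 98) / 12 = 10.

temperature = 10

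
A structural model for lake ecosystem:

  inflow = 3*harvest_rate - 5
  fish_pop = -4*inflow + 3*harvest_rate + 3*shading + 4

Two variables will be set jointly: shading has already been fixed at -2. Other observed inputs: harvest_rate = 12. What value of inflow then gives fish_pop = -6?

With shading held at -2:
Intervening on inflow fixes its value directly, overriding its dependence on harvest_rate.
Substituting into the fish_pop equation gives fish_pop = -4*inflow + 34.
Solve -4*inflow + 34 = -6: inflow = (-6 - 34) / -4 = 10.

inflow = 10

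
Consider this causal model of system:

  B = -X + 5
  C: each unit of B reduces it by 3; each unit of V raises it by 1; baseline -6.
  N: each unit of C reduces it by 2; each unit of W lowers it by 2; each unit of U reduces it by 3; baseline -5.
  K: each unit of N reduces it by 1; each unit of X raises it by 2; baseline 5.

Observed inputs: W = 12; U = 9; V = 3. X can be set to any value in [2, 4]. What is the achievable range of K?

41 to 57

Substituting into the C equation gives C = 3*X - 18.
Substituting into the N equation gives N = -6*X - 20.
Substituting into the K equation gives K = 8*X + 25.
Linear in X, so extremes are at the endpoints: X = 2 gives K = 41; X = 4 gives K = 57.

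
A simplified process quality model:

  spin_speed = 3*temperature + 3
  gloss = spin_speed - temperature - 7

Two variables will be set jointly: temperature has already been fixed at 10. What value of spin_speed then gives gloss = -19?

With temperature held at 10:
Intervening on spin_speed fixes its value directly, overriding its dependence on temperature.
Substituting into the gloss equation gives gloss = spin_speed - 17.
Solve spin_speed - 17 = -19: spin_speed = (-19 + 17) / 1 = -2.

spin_speed = -2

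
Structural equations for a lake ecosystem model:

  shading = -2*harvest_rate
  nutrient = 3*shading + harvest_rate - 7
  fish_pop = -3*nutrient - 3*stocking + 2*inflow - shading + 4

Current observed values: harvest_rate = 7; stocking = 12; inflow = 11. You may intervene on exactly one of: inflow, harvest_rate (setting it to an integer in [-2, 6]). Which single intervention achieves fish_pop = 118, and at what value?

set inflow = 5

Intervening on inflow: with other inputs at their observed values, fish_pop = 2*inflow + 108. Solving for 118 gives inflow = 5, within [-2, 6].
Intervening on harvest_rate: fish_pop = 17*harvest_rate + 11. Reaching 118 requires harvest_rate = 107/17, not an integer.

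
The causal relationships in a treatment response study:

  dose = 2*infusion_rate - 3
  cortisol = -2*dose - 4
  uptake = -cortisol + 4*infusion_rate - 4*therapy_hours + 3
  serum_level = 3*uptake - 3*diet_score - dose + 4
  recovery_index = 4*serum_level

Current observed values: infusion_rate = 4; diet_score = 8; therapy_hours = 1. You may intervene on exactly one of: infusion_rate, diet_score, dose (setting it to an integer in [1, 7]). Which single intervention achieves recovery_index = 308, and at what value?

Intervening on infusion_rate: recovery_index = 88*infusion_rate - 104. Reaching 308 requires infusion_rate = 103/22, not an integer.
Intervening on diet_score: with other inputs at their observed values, recovery_index = -12*diet_score + 344. Solving for 308 gives diet_score = 3, within [1, 7].
Intervening on dose: recovery_index = 20*dose + 148. Reaching 308 requires dose = 8, outside [1, 7].

set diet_score = 3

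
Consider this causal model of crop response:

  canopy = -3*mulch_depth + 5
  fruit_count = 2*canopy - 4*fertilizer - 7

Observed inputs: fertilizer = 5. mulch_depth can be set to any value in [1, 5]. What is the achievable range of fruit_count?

-47 to -23

Substituting into the fruit_count equation gives fruit_count = -6*mulch_depth - 17.
Linear in mulch_depth, so extremes are at the endpoints: mulch_depth = 1 gives fruit_count = -23; mulch_depth = 5 gives fruit_count = -47.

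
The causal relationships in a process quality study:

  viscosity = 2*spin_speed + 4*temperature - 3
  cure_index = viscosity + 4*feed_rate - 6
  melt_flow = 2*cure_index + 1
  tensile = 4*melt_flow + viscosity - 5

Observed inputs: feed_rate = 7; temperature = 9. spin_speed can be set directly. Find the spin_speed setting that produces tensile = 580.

spin_speed = 6

Substituting into the viscosity equation gives viscosity = 2*spin_speed + 33.
cure_index becomes 2*spin_speed + 55.
Substituting into the melt_flow equation gives melt_flow = 4*spin_speed + 111.
Substituting into the tensile equation gives tensile = 18*spin_speed + 472.
Solve 18*spin_speed + 472 = 580: spin_speed = (580 - 472) / 18 = 6.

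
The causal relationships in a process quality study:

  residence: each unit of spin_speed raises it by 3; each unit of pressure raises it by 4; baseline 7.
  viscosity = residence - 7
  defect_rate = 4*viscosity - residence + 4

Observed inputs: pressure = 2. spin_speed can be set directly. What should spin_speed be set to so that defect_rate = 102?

Substituting into the residence equation gives residence = 3*spin_speed + 15.
This gives viscosity = 3*spin_speed + 8.
Substituting into the defect_rate equation gives defect_rate = 9*spin_speed + 21.
Solve 9*spin_speed + 21 = 102: spin_speed = (102 - 21) / 9 = 9.

spin_speed = 9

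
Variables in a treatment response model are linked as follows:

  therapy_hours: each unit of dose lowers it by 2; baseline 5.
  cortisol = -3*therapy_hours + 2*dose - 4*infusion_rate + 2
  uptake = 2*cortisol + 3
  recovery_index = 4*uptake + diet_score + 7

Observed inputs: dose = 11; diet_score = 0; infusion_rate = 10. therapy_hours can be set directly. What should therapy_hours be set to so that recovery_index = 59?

Intervening on therapy_hours fixes its value directly, overriding its dependence on dose.
Substituting into the cortisol equation gives cortisol = -3*therapy_hours - 16.
uptake becomes -6*therapy_hours - 29.
So recovery_index = -24*therapy_hours - 109.
Solve -24*therapy_hours - 109 = 59: therapy_hours = (59 + 109) / -24 = -7.

therapy_hours = -7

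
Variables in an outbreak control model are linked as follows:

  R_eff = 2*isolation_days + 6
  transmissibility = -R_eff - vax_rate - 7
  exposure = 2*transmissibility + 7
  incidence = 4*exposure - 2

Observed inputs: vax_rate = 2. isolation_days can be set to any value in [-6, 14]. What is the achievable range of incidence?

Substituting into the transmissibility equation gives transmissibility = -2*isolation_days - 15.
exposure becomes -4*isolation_days - 23.
This gives incidence = -16*isolation_days - 94.
Linear in isolation_days, so extremes are at the endpoints: isolation_days = -6 gives incidence = 2; isolation_days = 14 gives incidence = -318.

-318 to 2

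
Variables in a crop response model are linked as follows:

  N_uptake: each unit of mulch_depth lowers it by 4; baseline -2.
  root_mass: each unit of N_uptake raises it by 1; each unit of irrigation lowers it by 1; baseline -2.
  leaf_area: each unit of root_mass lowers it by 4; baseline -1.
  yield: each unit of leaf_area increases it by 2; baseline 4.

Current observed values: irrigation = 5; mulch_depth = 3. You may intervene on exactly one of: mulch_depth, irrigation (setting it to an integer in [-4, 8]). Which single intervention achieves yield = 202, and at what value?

set mulch_depth = 4

Intervening on mulch_depth: with other inputs at their observed values, yield = 32*mulch_depth + 74. Solving for 202 gives mulch_depth = 4, within [-4, 8].
Intervening on irrigation: yield = 8*irrigation + 130. Reaching 202 requires irrigation = 9, outside [-4, 8].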